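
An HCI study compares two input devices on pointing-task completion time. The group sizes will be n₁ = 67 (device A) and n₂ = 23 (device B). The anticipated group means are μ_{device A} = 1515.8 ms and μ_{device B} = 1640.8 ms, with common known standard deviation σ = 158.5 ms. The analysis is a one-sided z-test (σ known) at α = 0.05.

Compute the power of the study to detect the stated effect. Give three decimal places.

Power ≈ 0.947

Standardized effect: d = |μ_{device A} − μ_{device B}| / σ = |1515.8 − 1640.8| / 158.5 = 0.7886
Noncentrality parameter: δ = d / √(1/n₁ + 1/n₂) = 0.7886 / √(1/67 + 1/23) = 3.2633
Critical value for a one-sided test at α = 0.05: z_α = 1.645.
Power = P(Z > 1.645 − δ) = Φ(1.618) = 0.9472.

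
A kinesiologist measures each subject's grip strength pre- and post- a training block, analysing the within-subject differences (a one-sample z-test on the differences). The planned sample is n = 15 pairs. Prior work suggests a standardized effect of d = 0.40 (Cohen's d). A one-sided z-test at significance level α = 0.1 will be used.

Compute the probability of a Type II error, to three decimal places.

Noncentrality parameter: δ = d·√n = 0.40 × √15 = 1.5492
Critical value for a one-sided test at α = 0.1: z_α = 1.282.
Power = P(Z > 1.282 − δ) = Φ(0.268) = 0.6055.
Type II error: β = 1 − power = 1 − 0.6055 = 0.3945.

β ≈ 0.394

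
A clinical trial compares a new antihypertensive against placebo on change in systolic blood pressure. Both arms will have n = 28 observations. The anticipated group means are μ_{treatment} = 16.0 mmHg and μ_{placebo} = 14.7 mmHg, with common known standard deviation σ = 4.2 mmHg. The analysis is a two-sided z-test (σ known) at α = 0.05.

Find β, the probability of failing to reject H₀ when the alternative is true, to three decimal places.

Standardized effect: d = |μ_{treatment} − μ_{placebo}| / σ = |16.0 − 14.7| / 4.2 = 0.3095
Noncentrality parameter: δ = d·√(n/2) = 0.3095 × √(28/2) = 1.1581
Critical value for a two-sided test at α = 0.05: z_{α/2} = 1.960.
Power = Φ(δ − 1.960) + Φ(−δ − 1.960) = Φ(-0.802) + Φ(-3.118) = 0.2113 + 0.0009 = 0.2122.
Type II error: β = 1 − power = 1 − 0.2122 = 0.7878.

β ≈ 0.788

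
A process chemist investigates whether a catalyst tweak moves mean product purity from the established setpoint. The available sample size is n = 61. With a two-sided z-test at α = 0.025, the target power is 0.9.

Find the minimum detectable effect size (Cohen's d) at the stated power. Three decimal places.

Required noncentrality: δ = z_{0.0125} + z_{0.10} = 2.241 + 1.282 = 3.523.
(The second rejection-region term Φ(−δ − z_{α/2}) is negligible and dropped.)
δ = d·√n ⇒ d = δ/√n = 3.523/√61 = 0.4511.

d ≈ 0.451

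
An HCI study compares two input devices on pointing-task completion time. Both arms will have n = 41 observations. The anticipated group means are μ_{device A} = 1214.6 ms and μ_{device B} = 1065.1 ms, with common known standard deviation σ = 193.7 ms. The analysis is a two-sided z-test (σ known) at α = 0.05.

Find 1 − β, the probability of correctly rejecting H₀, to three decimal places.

Standardized effect: d = |μ_{device A} − μ_{device B}| / σ = |1214.6 − 1065.1| / 193.7 = 0.7718
Noncentrality parameter: δ = d·√(n/2) = 0.7718 × √(41/2) = 3.4945
Critical value for a two-sided test at α = 0.05: z_{α/2} = 1.960.
Power = Φ(δ − 1.960) + Φ(−δ − 1.960) = Φ(1.535) + Φ(-5.454) = 0.9376 + 0.0000 = 0.9376.

Power ≈ 0.938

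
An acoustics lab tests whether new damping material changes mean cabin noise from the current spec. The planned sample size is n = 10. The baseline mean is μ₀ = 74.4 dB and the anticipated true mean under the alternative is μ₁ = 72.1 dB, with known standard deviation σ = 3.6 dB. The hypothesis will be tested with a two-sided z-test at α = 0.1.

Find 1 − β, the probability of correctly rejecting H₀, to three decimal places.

Standardized effect: d = |μ₁ − μ₀| / σ = |72.1 − 74.4| / 3.6 = 0.6389
Noncentrality parameter: λ = d·√n = 0.6389 × √10 = 2.0203
Critical value for a two-sided test at α = 0.1: z_{α/2} = 1.645.
Power = Φ(λ − 1.645) + Φ(−λ − 1.645) = Φ(0.375) + Φ(-3.665) = 0.6464 + 0.0001 = 0.6465.

Power ≈ 0.646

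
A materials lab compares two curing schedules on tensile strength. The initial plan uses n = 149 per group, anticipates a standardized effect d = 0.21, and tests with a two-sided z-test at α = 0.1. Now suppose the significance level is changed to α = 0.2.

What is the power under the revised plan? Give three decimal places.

δ = d·√(n/2) = 0.21 × √(149/2) = 1.8126 (unchanged). New critical value: z_{0.1} = 1.282.
Revised power = Φ(δ − 1.282) + Φ(−δ − 1.282) = Φ(0.531) + Φ(-3.094) = 0.7023 + 0.0010 = 0.7033.

Power ≈ 0.703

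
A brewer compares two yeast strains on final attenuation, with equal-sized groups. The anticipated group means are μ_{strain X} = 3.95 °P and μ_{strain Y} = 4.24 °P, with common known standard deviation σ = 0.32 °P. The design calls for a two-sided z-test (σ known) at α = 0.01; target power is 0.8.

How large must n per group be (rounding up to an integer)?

Standardized effect: d = |μ_{strain X} − μ_{strain Y}| / σ = |3.95 − 4.24| / 0.32 = 0.9062
Set Φ(δ − 2.576) = 0.8; then δ − 2.576 = Φ⁻¹(0.8) = 0.842, giving δ = 3.417.
(For δ > 0 the lower-tail rejection region contributes negligibly to power, so the one-term inversion is standard.)
δ = d·√(n/2) ⇒ n = 2(δ/d)² = 2 × (3.417 / 0.9062)² = 28.44.
Rounding up, n = 29 per group.

n = 29 per group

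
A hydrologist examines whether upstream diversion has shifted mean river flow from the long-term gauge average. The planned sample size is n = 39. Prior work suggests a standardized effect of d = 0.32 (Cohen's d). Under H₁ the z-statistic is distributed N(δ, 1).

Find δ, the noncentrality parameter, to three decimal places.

δ ≈ 1.998

δ = d·√n = 0.32 × √39 = 1.9984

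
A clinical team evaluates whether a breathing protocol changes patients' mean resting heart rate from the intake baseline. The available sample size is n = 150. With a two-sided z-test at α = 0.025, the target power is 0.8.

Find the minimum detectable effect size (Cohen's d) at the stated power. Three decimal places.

Required noncentrality: δ = z_{0.0125} + z_{0.20} = 2.241 + 0.842 = 3.083.
(Lower-tail contribution to power is negligible for δ > 0.)
δ = d·√n ⇒ d = δ/√n = 3.083/√150 = 0.2517.

d ≈ 0.252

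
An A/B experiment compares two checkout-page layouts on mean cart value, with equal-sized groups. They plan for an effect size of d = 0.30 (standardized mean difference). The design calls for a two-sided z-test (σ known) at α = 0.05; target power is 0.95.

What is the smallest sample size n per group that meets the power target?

For power 0.95 need Φ(δ − z_{0.025}) = 0.95, so δ = z_{0.025} + z_{0.05} = 1.960 + 1.645 = 3.605.
(Ignoring the negligible lower-tail rejection probability gives the usual closed-form inversion.)
δ = d·√(n/2) ⇒ n = 2(δ/d)² = 2 × (3.605 / 0.30)² = 288.77.
Rounding up, n = 289 per group.

n = 289 per group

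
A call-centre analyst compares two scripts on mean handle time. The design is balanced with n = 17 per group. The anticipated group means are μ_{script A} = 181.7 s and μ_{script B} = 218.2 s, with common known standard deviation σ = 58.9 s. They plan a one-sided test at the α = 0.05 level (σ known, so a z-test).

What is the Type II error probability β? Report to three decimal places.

Standardized effect: d = |μ_{script A} − μ_{script B}| / σ = |181.7 − 218.2| / 58.9 = 0.6197
Noncentrality parameter: δ = d·√(n/2) = 0.6197 × √(17/2) = 1.8067
Critical value for a one-sided test at α = 0.05: z_α = 1.645.
Power = P(Z > 1.645 − δ) = Φ(0.162) = 0.5643.
Type II error: β = 1 − power = 1 − 0.5643 = 0.4357.

β ≈ 0.436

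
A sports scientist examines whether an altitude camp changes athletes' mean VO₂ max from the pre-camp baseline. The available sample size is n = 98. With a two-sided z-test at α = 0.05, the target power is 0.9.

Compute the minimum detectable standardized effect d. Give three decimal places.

d ≈ 0.327

Need Φ(δ − 1.960) = 0.9, so δ = 1.960 + 1.282 = 3.242.
(Lower-tail contribution to power is negligible for δ > 0.)
δ = d·√n ⇒ d = δ/√n = 3.242/√98 = 0.3274.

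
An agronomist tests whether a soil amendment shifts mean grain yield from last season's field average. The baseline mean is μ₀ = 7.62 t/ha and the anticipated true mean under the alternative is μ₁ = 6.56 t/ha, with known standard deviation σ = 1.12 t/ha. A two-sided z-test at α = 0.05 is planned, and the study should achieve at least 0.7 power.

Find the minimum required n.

n = 7

Standardized effect: d = |μ₁ − μ₀| / σ = |6.56 − 7.62| / 1.12 = 0.9464
For power 0.7 need Φ(δ − z_{0.025}) = 0.7, so δ = z_{0.025} + z_{0.30} = 1.960 + 0.524 = 2.484.
(The Φ(−δ − z_{α/2}) term is vanishingly small for δ > 0 and is dropped in the standard sample-size formula.)
δ = d·√n ⇒ n = (δ/d)² = (2.484 / 0.9464)² = 6.89.
Rounding up, n = 7.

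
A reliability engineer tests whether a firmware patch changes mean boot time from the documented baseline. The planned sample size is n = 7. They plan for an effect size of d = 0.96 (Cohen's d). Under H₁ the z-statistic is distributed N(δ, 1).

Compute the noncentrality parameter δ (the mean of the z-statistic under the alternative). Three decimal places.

δ ≈ 2.540

δ = d·√n = 0.96 × √7 = 2.5399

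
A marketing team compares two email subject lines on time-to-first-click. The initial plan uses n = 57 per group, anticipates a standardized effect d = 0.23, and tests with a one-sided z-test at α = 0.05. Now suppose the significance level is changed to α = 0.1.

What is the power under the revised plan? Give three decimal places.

δ = d·√(n/2) = 0.23 × √(57/2) = 1.2279 (unchanged). New critical value: z_{0.1} = 1.282.
Revised power = P(Z > 1.282 − δ) = Φ(-0.054) = 0.4786.

Power ≈ 0.479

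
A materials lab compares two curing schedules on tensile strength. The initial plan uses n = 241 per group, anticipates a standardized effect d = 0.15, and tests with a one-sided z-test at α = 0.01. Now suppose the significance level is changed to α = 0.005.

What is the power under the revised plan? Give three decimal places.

δ = d·√(n/2) = 0.15 × √(241/2) = 1.6466 (unchanged). New critical value: z_{0.005} = 2.576.
Revised power = P(Z > 2.576 − δ) = Φ(-0.929) = 0.1764.

Power ≈ 0.176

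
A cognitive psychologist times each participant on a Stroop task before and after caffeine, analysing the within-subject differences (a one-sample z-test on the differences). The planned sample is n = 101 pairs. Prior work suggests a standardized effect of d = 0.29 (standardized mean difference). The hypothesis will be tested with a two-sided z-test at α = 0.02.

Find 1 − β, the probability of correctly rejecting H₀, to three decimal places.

Power ≈ 0.722

Noncentrality parameter: δ = d·√n = 0.29 × √101 = 2.9145
Critical value for a two-sided test at α = 0.02: z_{α/2} = 2.326.
Power = Φ(δ − 2.326) + Φ(−δ − 2.326) = Φ(0.588) + Φ(-5.241) = 0.7218 + 0.0000 = 0.7218.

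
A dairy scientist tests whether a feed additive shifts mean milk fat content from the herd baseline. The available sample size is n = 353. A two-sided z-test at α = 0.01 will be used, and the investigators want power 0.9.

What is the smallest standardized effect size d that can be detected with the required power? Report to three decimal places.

Required noncentrality: δ = z_{0.005} + z_{0.10} = 2.576 + 1.282 = 3.857.
(Lower-tail contribution to power is negligible for δ > 0.)
δ = d·√n ⇒ d = δ/√n = 3.857/√353 = 0.2053.

d ≈ 0.205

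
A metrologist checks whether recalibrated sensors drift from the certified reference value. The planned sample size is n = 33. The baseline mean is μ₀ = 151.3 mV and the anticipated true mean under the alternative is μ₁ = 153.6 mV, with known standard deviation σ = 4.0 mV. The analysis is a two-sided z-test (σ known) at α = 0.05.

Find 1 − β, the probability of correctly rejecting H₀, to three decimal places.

Standardized effect: d = |μ₁ − μ₀| / σ = |153.6 − 151.3| / 4.0 = 0.5750
Noncentrality parameter: δ = d·√n = 0.5750 × √33 = 3.3031
Two-sided α = 0.05 → critical value z_{0.025} = 1.960.
Power = Φ(δ − 1.960) + Φ(−δ − 1.960) = Φ(1.343) + Φ(-5.263) = 0.9104 + 0.0000 = 0.9104.

Power ≈ 0.910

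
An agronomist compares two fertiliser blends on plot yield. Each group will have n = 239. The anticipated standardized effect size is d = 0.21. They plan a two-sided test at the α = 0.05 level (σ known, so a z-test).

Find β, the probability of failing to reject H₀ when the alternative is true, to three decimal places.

Noncentrality parameter: δ = d·√(n/2) = 0.21 × √(239/2) = 2.2956
Critical value for a two-sided test at α = 0.05: z_{α/2} = 1.960.
Power = Φ(δ − 1.960) + Φ(−δ − 1.960) = Φ(0.336) + Φ(-4.256) = 0.6314 + 0.0000 = 0.6315.
Type II error: β = 1 − power = 1 − 0.6315 = 0.3685.

β ≈ 0.369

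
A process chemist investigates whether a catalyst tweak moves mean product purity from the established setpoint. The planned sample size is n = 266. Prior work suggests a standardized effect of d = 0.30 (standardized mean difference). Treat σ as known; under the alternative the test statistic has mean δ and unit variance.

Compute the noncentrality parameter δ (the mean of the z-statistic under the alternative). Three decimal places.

δ ≈ 4.893

δ = d·√n = 0.30 × √266 = 4.8929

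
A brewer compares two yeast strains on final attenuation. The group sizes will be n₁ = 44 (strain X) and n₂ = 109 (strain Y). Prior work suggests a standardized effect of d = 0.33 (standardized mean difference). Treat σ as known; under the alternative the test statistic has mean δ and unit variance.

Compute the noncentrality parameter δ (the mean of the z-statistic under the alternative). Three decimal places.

δ ≈ 1.848

The noncentrality parameter scales effect size by the design's sample-size factor: δ = d / √(1/n₁ + 1/n₂) = 0.33 / √(1/44 + 1/109) = 1.8476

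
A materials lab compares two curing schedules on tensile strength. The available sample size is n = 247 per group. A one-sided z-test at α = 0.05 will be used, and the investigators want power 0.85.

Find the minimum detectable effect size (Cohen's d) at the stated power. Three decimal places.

Need Φ(δ − 1.645) = 0.85, so δ = 1.645 + 1.036 = 2.681.
δ = d·√(n/2) ⇒ d = δ/√(n/2) = 2.681/√(247/2) = 0.2413.

d ≈ 0.241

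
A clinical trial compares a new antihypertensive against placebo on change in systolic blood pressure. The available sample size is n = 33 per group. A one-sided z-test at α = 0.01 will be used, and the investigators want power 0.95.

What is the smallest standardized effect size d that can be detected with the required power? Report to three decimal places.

d ≈ 0.978

Required noncentrality: δ = z_{0.01} + z_{0.05} = 2.326 + 1.645 = 3.971.
δ = d·√(n/2) ⇒ d = δ/√(n/2) = 3.971/√(33/2) = 0.9776.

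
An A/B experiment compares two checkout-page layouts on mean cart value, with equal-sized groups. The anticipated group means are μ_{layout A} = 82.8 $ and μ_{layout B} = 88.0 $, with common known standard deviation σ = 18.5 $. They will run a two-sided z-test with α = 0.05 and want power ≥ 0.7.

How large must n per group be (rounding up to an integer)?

Standardized effect: d = |μ_{layout A} − μ_{layout B}| / σ = |82.8 − 88.0| / 18.5 = 0.2811
For power 0.7 need Φ(δ − z_{0.025}) = 0.7, so δ = z_{0.025} + z_{0.30} = 1.960 + 0.524 = 2.484.
(The Φ(−δ − z_{α/2}) term is vanishingly small for δ > 0 and is dropped in the standard sample-size formula.)
δ = d·√(n/2) ⇒ n = 2(δ/d)² = 2 × (2.484 / 0.2811)² = 156.24.
Round up to the next whole unit.

n = 157 per group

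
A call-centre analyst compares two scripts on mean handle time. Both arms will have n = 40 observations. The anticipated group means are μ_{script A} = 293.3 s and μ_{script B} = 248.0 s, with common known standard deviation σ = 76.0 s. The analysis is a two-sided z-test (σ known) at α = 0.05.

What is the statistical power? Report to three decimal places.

Power ≈ 0.760

Standardized effect: d = |μ_{script A} − μ_{script B}| / σ = |293.3 − 248.0| / 76.0 = 0.5961
Noncentrality parameter: δ = d·√(n/2) = 0.5961 × √(40/2) = 2.6656
Two-sided α = 0.05 → critical value z_{0.025} = 1.960.
Power = Φ(δ − 1.960) + Φ(−δ − 1.960) = Φ(0.706) + Φ(-4.626) = 0.7598 + 0.0000 = 0.7598.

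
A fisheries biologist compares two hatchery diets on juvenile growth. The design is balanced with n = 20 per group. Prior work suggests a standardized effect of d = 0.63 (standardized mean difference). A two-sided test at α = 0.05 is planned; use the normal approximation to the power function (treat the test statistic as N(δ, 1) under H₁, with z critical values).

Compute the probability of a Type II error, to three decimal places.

Noncentrality parameter: δ = d·√(n/2) = 0.63 × √(20/2) = 1.9922
Two-sided α = 0.05 → critical value z_{0.025} = 1.960.
Power = Φ(δ − 1.960) + Φ(−δ − 1.960) = Φ(0.032) + Φ(-3.952) = 0.5129 + 0.0000 = 0.5129.
Type II error: β = 1 − power = 1 − 0.5129 = 0.4871.

β ≈ 0.487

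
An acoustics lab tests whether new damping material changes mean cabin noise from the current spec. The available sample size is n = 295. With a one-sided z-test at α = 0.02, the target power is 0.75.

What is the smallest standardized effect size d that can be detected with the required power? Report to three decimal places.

d ≈ 0.159

Required noncentrality: δ = z_{0.02} + z_{0.25} = 2.054 + 0.674 = 2.728.
δ = d·√n ⇒ d = δ/√n = 2.728/√295 = 0.1588.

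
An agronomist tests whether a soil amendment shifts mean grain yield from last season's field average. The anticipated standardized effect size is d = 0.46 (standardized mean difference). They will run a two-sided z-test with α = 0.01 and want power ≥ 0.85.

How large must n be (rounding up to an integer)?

For power 0.85 need Φ(δ − z_{0.005}) = 0.85, so δ = z_{0.005} + z_{0.15} = 2.576 + 1.036 = 3.612.
(The Φ(−δ − z_{α/2}) term is vanishingly small for δ > 0 and is dropped in the standard sample-size formula.)
δ = d·√n ⇒ n = (δ/d)² = (3.612 / 0.46)² = 61.67.
Round up to the next whole unit.

n = 62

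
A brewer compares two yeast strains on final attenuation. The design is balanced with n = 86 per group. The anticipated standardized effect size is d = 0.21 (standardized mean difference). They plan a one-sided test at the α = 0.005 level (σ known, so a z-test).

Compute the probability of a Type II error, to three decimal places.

β ≈ 0.885

Noncentrality parameter: δ = d·√(n/2) = 0.21 × √(86/2) = 1.3771
Critical value for a one-sided test at α = 0.005: z_α = 2.576.
Power = P(Z > 2.576 − δ) = Φ(-1.199) = 0.1153.
Type II error: β = 1 − power = 1 − 0.1153 = 0.8847.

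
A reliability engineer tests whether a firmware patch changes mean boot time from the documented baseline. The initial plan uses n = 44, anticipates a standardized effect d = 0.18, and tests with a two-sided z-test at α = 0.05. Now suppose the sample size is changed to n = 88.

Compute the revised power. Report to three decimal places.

With n = 88: δ = d·√n = 0.18 × √88 = 1.6885. Critical value z_{0.025} = 1.960.
Revised power = Φ(δ − 1.960) + Φ(−δ − 1.960) = Φ(-0.271) + Φ(-3.649) = 0.3930 + 0.0001 = 0.3932.

Power ≈ 0.393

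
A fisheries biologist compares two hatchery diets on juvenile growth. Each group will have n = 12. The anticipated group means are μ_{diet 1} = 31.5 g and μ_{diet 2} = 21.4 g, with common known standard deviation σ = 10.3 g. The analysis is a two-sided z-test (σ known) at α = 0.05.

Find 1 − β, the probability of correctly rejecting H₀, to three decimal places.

Standardized effect: d = |μ_{diet 1} − μ_{diet 2}| / σ = |31.5 − 21.4| / 10.3 = 0.9806
Noncentrality parameter: δ = d·√(n/2) = 0.9806 × √(12/2) = 2.4019
Critical value for a two-sided test at α = 0.05: z_{α/2} = 1.960.
Power = Φ(δ − 1.960) + Φ(−δ − 1.960) = Φ(0.442) + Φ(-4.362) = 0.6707 + 0.0000 = 0.6707.

Power ≈ 0.671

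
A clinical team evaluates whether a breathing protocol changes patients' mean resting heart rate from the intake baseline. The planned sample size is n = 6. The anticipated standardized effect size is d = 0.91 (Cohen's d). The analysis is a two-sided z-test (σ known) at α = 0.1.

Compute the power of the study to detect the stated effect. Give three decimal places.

Power ≈ 0.721

Noncentrality parameter: δ = d·√n = 0.91 × √6 = 2.2290
Critical value for a two-sided test at α = 0.1: z_{α/2} = 1.645.
Power = Φ(δ − 1.645) + Φ(−δ − 1.645) = Φ(0.584) + Φ(-3.874) = 0.7205 + 0.0001 = 0.7205.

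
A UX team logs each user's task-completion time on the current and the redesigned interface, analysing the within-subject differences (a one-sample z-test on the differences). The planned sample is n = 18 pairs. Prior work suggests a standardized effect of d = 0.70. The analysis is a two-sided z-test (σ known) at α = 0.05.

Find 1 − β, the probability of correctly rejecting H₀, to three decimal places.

Power ≈ 0.844

Noncentrality parameter: δ = d·√n = 0.70 × √18 = 2.9698
Critical value for a two-sided test at α = 0.05: z_{α/2} = 1.960.
Power = Φ(δ − 1.960) + Φ(−δ − 1.960) = Φ(1.010) + Φ(-4.930) = 0.8437 + 0.0000 = 0.8437.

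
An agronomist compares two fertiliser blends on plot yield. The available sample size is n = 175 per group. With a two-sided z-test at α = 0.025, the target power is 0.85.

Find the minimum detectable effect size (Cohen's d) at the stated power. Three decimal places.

d ≈ 0.350

Need Φ(δ − 2.241) = 0.85, so δ = 2.241 + 1.036 = 3.278.
(The second rejection-region term Φ(−δ − z_{α/2}) is negligible and dropped.)
δ = d·√(n/2) ⇒ d = δ/√(n/2) = 3.278/√(175/2) = 0.3504.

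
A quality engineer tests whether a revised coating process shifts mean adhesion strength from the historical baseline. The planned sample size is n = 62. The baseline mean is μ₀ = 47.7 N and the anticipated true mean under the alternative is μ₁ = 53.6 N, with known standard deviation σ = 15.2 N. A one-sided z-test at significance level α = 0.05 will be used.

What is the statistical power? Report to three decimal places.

Power ≈ 0.921

Standardized effect: d = |μ₁ − μ₀| / σ = |53.6 − 47.7| / 15.2 = 0.3882
Noncentrality parameter: δ = d·√n = 0.3882 × √62 = 3.0564
Critical value for a one-sided test at α = 0.05: z_α = 1.645.
Power = P(Z > 1.645 − δ) = Φ(1.412) = 0.9210.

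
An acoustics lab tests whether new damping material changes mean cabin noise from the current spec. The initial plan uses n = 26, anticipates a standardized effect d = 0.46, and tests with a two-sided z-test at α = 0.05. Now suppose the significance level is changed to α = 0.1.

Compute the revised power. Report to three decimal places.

Power ≈ 0.758

δ = d·√n = 0.46 × √26 = 2.3455 (unchanged). New critical value: z_{0.05} = 1.645.
Revised power = Φ(δ − 1.645) + Φ(−δ − 1.645) = Φ(0.701) + Φ(-3.990) = 0.7583 + 0.0000 = 0.7583.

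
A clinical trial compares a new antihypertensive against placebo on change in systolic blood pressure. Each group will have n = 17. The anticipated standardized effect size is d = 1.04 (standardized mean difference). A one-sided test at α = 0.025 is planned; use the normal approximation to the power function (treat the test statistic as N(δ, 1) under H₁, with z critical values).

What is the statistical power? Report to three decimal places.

Power ≈ 0.858

Noncentrality parameter: δ = d·√(n/2) = 1.04 × √(17/2) = 3.0321
Critical value for a one-sided test at α = 0.025: z_α = 1.960.
Power = Φ(δ − 1.960) = Φ(1.072) = 0.8582.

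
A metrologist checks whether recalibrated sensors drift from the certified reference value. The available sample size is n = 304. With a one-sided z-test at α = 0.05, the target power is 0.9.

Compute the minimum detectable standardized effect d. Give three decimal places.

d ≈ 0.168

Required noncentrality: δ = z_{0.05} + z_{0.10} = 1.645 + 1.282 = 2.926.
δ = d·√n ⇒ d = δ/√n = 2.926/√304 = 0.1678.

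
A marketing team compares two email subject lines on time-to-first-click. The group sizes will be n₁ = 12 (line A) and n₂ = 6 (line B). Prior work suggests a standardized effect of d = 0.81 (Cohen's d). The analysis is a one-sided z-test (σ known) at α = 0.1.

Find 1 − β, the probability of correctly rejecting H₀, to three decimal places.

Power ≈ 0.632

Noncentrality parameter: δ = d / √(1/n₁ + 1/n₂) = 0.81 / √(1/12 + 1/6) = 1.6200
Critical value for a one-sided test at α = 0.1: z_α = 1.282.
Power = Φ(δ − 1.282) = Φ(0.338) = 0.6325.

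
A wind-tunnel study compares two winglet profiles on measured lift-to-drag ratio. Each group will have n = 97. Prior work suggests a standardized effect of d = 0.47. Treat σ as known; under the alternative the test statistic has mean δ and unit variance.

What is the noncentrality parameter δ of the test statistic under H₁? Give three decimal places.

δ ≈ 3.273

The noncentrality parameter scales effect size by the design's sample-size factor: δ = d·√(n/2) = 0.47 × √(97/2) = 3.2732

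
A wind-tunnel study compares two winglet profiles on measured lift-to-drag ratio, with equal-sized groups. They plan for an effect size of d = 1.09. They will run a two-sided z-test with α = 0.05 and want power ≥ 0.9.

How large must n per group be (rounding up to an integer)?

n = 18 per group

Set Φ(δ − 1.960) = 0.9; then δ − 1.960 = Φ⁻¹(0.9) = 1.282, giving δ = 3.242.
(The Φ(−δ − z_{α/2}) term is vanishingly small for δ > 0 and is dropped in the standard sample-size formula.)
δ = d·√(n/2) ⇒ n = 2(δ/d)² = 2 × (3.242 / 1.09)² = 17.69.
Round up to the next whole unit.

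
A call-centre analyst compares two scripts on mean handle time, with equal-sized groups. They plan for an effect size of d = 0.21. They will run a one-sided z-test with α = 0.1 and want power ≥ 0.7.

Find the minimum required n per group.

n = 148 per group

Set Φ(δ − 1.282) = 0.7; then δ − 1.282 = Φ⁻¹(0.7) = 0.524, giving δ = 1.806.
δ = d·√(n/2) ⇒ n = 2(δ/d)² = 2 × (1.806 / 0.21)² = 147.91.
Round up to the next whole unit.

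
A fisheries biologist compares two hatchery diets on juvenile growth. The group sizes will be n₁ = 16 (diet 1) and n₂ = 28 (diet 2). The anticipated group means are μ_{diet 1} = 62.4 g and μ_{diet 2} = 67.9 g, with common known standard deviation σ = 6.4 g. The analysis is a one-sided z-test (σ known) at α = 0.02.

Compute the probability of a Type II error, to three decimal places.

β ≈ 0.246

Standardized effect: d = |μ_{diet 1} − μ_{diet 2}| / σ = |62.4 − 67.9| / 6.4 = 0.8594
Noncentrality parameter: δ = d / √(1/n₁ + 1/n₂) = 0.8594 / √(1/16 + 1/28) = 2.7422
One-sided α = 0.02 → critical value z_{0.02} = 2.054.
Power = P(Z > 2.054 − δ) = Φ(0.688) = 0.7544.
Type II error: β = 1 − power = 1 − 0.7544 = 0.2456.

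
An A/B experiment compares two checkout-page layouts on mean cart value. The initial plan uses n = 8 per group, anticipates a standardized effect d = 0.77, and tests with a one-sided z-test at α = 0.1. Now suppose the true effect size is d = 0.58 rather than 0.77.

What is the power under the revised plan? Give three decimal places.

Power ≈ 0.452

With d = 0.58: δ = d·√(n/2) = 0.58 × √(8/2) = 1.1600. Critical value z_{0.1} = 1.282.
Revised power = P(Z > 1.282 − δ) = Φ(-0.122) = 0.4516.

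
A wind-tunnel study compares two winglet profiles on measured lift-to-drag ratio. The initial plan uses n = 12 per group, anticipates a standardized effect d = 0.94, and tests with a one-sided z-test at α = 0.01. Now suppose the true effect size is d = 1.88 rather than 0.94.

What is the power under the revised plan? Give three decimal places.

With d = 1.88: δ = d·√(n/2) = 1.88 × √(12/2) = 4.6050. Critical value z_{0.01} = 2.326.
Revised power = Φ(δ − 2.326) = Φ(2.279) = 0.9887.

Power ≈ 0.989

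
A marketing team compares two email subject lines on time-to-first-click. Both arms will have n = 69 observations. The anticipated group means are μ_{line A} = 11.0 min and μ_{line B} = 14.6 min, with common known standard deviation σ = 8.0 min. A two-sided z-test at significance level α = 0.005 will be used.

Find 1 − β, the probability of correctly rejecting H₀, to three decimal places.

Power ≈ 0.435

Standardized effect: d = |μ_{line A} − μ_{line B}| / σ = |11.0 − 14.6| / 8.0 = 0.4500
Noncentrality parameter: δ = d·√(n/2) = 0.4500 × √(69/2) = 2.6432
Critical value for a two-sided test at α = 0.005: z_{α/2} = 2.807.
Power = Φ(δ − 2.807) + Φ(−δ − 2.807) = Φ(-0.164) + Φ(-5.450) = 0.4349 + 0.0000 = 0.4349.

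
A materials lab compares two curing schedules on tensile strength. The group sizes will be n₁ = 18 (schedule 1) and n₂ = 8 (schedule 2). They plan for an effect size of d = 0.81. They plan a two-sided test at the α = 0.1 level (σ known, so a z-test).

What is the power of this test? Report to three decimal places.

Noncentrality parameter: δ = d / √(1/n₁ + 1/n₂) = 0.81 / √(1/18 + 1/8) = 1.9062
Two-sided α = 0.1 → critical value z_{0.05} = 1.645.
Power = Φ(δ − 1.645) + Φ(−δ − 1.645) = Φ(0.261) + Φ(-3.551) = 0.6031 + 0.0002 = 0.6033.

Power ≈ 0.603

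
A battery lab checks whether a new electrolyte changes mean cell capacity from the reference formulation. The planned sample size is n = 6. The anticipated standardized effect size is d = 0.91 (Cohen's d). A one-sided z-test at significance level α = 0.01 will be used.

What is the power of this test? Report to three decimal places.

Power ≈ 0.461

Noncentrality parameter: δ = d·√n = 0.91 × √6 = 2.2290
One-sided α = 0.01 → critical value z_{0.01} = 2.326.
Power = P(Z > 2.326 − δ) = Φ(-0.097) = 0.4612.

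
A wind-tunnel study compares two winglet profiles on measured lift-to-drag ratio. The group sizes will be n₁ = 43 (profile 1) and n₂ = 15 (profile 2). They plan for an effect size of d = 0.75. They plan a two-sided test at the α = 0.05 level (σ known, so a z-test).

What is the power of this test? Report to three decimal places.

Noncentrality parameter: δ = d / √(1/n₁ + 1/n₂) = 0.75 / √(1/43 + 1/15) = 2.5011
Critical value for a two-sided test at α = 0.05: z_{α/2} = 1.960.
Power = Φ(δ − 1.960) + Φ(−δ − 1.960) = Φ(0.541) + Φ(-4.461) = 0.7058 + 0.0000 = 0.7058.

Power ≈ 0.706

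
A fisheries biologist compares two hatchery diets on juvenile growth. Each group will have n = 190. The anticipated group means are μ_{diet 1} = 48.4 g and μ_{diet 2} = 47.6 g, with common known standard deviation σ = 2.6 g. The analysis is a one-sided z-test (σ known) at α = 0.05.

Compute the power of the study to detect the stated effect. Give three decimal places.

Power ≈ 0.912

Standardized effect: d = |μ_{diet 1} − μ_{diet 2}| / σ = |48.4 − 47.6| / 2.6 = 0.3077
Noncentrality parameter: δ = d·√(n/2) = 0.3077 × √(190/2) = 2.9990
Critical value for a one-sided test at α = 0.05: z_α = 1.645.
Power = Φ(δ − 1.645) = Φ(1.354) = 0.9122.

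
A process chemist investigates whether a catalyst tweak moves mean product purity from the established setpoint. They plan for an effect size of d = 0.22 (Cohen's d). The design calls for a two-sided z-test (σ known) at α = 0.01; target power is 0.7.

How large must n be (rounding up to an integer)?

n = 199

For power 0.7 need Φ(δ − z_{0.005}) = 0.7, so δ = z_{0.005} + z_{0.30} = 2.576 + 0.524 = 3.100.
(Ignoring the negligible lower-tail rejection probability gives the usual closed-form inversion.)
δ = d·√n ⇒ n = (δ/d)² = (3.100 / 0.22)² = 198.58.
Round up to the next whole unit.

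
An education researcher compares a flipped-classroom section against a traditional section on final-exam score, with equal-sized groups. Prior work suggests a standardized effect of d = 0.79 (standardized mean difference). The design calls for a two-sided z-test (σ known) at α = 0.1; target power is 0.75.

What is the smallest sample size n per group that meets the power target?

Set Φ(δ − 1.645) = 0.75; then δ − 1.645 = Φ⁻¹(0.75) = 0.674, giving δ = 2.319.
(The Φ(−δ − z_{α/2}) term is vanishingly small for δ > 0 and is dropped in the standard sample-size formula.)
δ = d·√(n/2) ⇒ n = 2(δ/d)² = 2 × (2.319 / 0.79)² = 17.24.
Rounding up, n = 18 per group.

n = 18 per group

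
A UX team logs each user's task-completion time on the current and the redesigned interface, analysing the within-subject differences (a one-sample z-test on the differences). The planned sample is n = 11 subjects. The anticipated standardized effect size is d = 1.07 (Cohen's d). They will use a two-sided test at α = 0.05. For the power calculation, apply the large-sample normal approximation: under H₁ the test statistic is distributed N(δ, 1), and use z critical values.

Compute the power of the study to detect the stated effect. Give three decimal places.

Noncentrality parameter: δ = d·√n = 1.07 × √11 = 3.5488
Two-sided α = 0.05 → critical value z_{0.025} = 1.960.
Power = Φ(δ − 1.960) + Φ(−δ − 1.960) = Φ(1.589) + Φ(-5.509) = 0.9439 + 0.0000 = 0.9440.

Power ≈ 0.944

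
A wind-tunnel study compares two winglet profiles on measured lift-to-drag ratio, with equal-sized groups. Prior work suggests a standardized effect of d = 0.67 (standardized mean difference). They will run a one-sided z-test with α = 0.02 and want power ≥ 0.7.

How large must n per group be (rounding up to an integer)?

Set Φ(δ − 2.054) = 0.7; then δ − 2.054 = Φ⁻¹(0.7) = 0.524, giving δ = 2.578.
δ = d·√(n/2) ⇒ n = 2(δ/d)² = 2 × (2.578 / 0.67)² = 29.61.
Rounding up, n = 30 per group.

n = 30 per group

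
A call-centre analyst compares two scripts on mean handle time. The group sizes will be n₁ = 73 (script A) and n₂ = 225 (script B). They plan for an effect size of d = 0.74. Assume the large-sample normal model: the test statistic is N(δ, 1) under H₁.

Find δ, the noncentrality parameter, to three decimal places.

δ = d / √(1/n₁ + 1/n₂) = 0.74 / √(1/73 + 1/225) = 5.4938

δ ≈ 5.494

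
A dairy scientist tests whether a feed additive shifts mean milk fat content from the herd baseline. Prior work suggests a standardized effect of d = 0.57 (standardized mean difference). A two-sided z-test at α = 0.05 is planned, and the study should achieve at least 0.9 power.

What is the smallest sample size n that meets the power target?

Set Φ(δ − 1.960) = 0.9; then δ − 1.960 = Φ⁻¹(0.9) = 1.282, giving δ = 3.242.
(Ignoring the negligible lower-tail rejection probability gives the usual closed-form inversion.)
δ = d·√n ⇒ n = (δ/d)² = (3.242 / 0.57)² = 32.34.
Round up to the next whole unit.

n = 33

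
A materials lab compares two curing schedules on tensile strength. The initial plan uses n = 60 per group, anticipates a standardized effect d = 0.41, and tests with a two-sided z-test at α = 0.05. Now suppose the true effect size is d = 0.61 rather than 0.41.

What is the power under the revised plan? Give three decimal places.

Power ≈ 0.916

With d = 0.61: δ = d·√(n/2) = 0.61 × √(60/2) = 3.3411. Critical value z_{0.025} = 1.960.
Revised power = Φ(δ − 1.960) + Φ(−δ − 1.960) = Φ(1.381) + Φ(-5.301) = 0.9164 + 0.0000 = 0.9164.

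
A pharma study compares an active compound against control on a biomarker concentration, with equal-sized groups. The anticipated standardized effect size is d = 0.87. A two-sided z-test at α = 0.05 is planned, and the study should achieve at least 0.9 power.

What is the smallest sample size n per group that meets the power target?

n = 28 per group

Set Φ(δ − 1.960) = 0.9; then δ − 1.960 = Φ⁻¹(0.9) = 1.282, giving δ = 3.242.
(Ignoring the negligible lower-tail rejection probability gives the usual closed-form inversion.)
δ = d·√(n/2) ⇒ n = 2(δ/d)² = 2 × (3.242 / 0.87)² = 27.76.
Rounding up, n = 28 per group.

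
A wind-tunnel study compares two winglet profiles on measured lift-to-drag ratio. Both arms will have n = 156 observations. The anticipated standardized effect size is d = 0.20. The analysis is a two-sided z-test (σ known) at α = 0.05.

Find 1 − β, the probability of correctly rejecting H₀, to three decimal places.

Power ≈ 0.423

Noncentrality parameter: δ = d·√(n/2) = 0.20 × √(156/2) = 1.7664
Two-sided α = 0.05 → critical value z_{0.025} = 1.960.
Power = Φ(δ − 1.960) + Φ(−δ − 1.960) = Φ(-0.194) + Φ(-3.726) = 0.4232 + 0.0001 = 0.4233.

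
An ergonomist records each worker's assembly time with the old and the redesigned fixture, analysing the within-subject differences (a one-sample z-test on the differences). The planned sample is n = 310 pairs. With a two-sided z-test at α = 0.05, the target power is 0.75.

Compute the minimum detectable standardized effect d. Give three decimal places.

Required noncentrality: δ = z_{0.025} + z_{0.25} = 1.960 + 0.674 = 2.634.
(The second rejection-region term Φ(−δ − z_{α/2}) is negligible and dropped.)
δ = d·√n ⇒ d = δ/√n = 2.634/√310 = 0.1496.

d ≈ 0.150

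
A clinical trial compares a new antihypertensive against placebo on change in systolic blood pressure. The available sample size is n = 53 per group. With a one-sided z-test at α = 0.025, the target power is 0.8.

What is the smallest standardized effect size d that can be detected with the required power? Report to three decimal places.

d ≈ 0.544

Required noncentrality: δ = z_{0.025} + z_{0.20} = 1.960 + 0.842 = 2.802.
δ = d·√(n/2) ⇒ d = δ/√(n/2) = 2.802/√(53/2) = 0.5442.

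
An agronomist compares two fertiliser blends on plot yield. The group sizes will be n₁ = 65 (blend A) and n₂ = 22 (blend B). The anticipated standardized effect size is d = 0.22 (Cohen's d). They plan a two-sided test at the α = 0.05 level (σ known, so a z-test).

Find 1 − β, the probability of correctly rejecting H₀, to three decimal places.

Power ≈ 0.145

Noncentrality parameter: δ = d / √(1/n₁ + 1/n₂) = 0.22 / √(1/65 + 1/22) = 0.8919
Critical value for a two-sided test at α = 0.05: z_{α/2} = 1.960.
Power = Φ(δ − 1.960) + Φ(−δ − 1.960) = Φ(-1.068) + Φ(-2.852) = 0.1428 + 0.0022 = 0.1449.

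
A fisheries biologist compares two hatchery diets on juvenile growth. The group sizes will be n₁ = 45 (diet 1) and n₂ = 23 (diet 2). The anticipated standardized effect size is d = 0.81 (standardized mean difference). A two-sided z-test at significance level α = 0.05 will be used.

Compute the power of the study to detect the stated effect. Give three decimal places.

Power ≈ 0.885

Noncentrality parameter: δ = d / √(1/n₁ + 1/n₂) = 0.81 / √(1/45 + 1/23) = 3.1601
Critical value for a two-sided test at α = 0.05: z_{α/2} = 1.960.
Power = Φ(δ − 1.960) + Φ(−δ − 1.960) = Φ(1.200) + Φ(-5.120) = 0.8850 + 0.0000 = 0.8850.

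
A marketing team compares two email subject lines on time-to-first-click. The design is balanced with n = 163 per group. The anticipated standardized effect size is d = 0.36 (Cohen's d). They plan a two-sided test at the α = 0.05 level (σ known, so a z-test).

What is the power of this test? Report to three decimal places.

Noncentrality parameter: δ = d·√(n/2) = 0.36 × √(163/2) = 3.2500
Two-sided α = 0.05 → critical value z_{0.025} = 1.960.
Power = Φ(δ − 1.960) + Φ(−δ − 1.960) = Φ(1.290) + Φ(-5.210) = 0.9015 + 0.0000 = 0.9015.

Power ≈ 0.901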